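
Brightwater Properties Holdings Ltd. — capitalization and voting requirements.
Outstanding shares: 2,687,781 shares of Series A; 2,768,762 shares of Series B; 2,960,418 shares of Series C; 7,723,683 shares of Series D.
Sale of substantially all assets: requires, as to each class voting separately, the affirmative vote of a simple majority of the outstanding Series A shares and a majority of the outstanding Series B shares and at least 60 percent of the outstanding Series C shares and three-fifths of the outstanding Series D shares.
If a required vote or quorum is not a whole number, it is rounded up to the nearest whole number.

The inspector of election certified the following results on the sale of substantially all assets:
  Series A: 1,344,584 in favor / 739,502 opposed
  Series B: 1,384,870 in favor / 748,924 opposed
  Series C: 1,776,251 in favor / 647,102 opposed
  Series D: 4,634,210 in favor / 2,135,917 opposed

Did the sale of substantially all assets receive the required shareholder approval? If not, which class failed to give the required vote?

Series A: a majority of 2687781 is 1343891; 1,343,891 required, 1,344,584 in favor — approved.
Series B: a majority of 2768762 is 1384382; 1,384,382 required, 1,384,870 in favor — approved.
Series C: 3/5 of 2960418 = 1776250.80, rounded up to 1776251; 1,776,251 required, 1,776,251 in favor — approved.
Series D: 3/5 of 7723683 = 4634209.80, rounded up to 4634210; 4,634,210 required, 4,634,210 in favor — approved.

Approved — every class gave the required vote.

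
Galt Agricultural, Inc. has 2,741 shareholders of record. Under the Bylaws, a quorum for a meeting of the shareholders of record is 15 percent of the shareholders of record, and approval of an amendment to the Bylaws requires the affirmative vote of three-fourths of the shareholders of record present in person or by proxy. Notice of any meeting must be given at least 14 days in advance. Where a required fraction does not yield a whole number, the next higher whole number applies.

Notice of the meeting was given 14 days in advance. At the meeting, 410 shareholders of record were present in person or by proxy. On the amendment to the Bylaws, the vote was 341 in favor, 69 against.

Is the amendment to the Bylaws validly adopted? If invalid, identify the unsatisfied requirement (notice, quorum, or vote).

Invalid — quorum requirement not satisfied.

Notice: 14 days given; 14 required. Satisfied.
Quorum: 15% of 2,741 = 411.15, rounded up to 412; 410 present. Not satisfied.
Vote: requires three-fourths of those present (410); 3/4 of 410 = 307.50, rounded up to 308, so 308 needed; 341 in favor. Satisfied.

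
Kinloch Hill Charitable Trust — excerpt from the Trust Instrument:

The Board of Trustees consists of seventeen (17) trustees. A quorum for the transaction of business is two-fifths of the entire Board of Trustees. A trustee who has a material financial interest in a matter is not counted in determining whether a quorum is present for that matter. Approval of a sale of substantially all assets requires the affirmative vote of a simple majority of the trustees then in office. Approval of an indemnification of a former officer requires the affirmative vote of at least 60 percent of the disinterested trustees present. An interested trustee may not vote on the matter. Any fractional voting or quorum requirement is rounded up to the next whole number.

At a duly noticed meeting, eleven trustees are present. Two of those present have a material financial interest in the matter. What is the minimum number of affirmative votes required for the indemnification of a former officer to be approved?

The indemnification of a former officer requires three-fifths of the disinterested trustees present (11 − 2 = 9).
3/5 of 9 = 5.40, rounded up to 6.

6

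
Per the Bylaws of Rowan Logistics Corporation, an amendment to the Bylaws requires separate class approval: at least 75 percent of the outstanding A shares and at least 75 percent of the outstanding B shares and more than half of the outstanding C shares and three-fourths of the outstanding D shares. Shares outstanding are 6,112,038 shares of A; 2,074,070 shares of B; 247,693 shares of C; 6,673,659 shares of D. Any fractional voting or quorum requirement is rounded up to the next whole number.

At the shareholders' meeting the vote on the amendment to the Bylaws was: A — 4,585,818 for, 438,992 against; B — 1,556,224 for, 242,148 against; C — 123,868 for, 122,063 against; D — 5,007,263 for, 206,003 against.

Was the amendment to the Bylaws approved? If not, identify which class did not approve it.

A: 3/4 of 6112038 = 4584028.50, rounded up to 4584029; 4,584,029 required, 4,585,818 in favor — approved.
B: 3/4 of 2074070 = 1555552.50, rounded up to 1555553; 1,555,553 required, 1,556,224 in favor — approved.
C: a majority of 247693 is 123847; 123,847 required, 123,868 in favor — approved.
D: 3/4 of 6673659 = 5005244.25, rounded up to 5005245; 5,005,245 required, 5,007,263 in favor — approved.

Approved — every class gave the required vote.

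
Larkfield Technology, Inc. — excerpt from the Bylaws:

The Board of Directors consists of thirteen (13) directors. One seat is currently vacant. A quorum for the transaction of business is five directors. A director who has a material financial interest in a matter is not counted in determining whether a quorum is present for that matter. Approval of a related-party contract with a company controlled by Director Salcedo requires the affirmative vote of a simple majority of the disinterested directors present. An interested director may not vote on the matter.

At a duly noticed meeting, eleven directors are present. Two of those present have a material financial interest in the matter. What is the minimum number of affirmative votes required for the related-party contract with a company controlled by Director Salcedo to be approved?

The related-party contract with a company controlled by Director Salcedo requires a majority of the disinterested directors present (11 − 2 = 9).
A majority of 9 is 5.

5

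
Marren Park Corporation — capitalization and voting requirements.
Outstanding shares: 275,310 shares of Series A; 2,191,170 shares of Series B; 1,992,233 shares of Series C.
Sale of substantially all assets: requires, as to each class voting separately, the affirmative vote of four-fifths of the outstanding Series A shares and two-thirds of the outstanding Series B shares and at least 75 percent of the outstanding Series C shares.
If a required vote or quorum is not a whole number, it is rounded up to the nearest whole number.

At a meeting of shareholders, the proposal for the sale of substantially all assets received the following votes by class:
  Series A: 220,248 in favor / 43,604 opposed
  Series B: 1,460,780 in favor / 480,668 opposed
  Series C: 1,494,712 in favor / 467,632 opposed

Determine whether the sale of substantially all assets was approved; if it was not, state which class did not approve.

Approved — every class gave the required vote.

Series A: 4/5 of 275310 = 220248; 220,248 required, 220,248 in favor — approved.
Series B: 2/3 of 2191170 = 1460780; 1,460,780 required, 1,460,780 in favor — approved.
Series C: 3/4 of 1992233 = 1494174.75, rounded up to 1494175; 1,494,175 required, 1,494,712 in favor — approved.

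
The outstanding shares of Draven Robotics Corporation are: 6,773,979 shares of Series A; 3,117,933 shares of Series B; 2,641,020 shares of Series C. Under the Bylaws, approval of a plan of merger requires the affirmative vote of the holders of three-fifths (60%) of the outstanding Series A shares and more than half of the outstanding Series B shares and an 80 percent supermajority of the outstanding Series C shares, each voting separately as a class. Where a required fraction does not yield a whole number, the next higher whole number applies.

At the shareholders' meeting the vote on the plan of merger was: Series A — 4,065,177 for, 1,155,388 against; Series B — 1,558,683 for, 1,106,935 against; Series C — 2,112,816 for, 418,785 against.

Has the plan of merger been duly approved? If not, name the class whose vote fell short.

Series A: 3/5 of 6773979 = 4064387.40, rounded up to 4064388; 4,064,388 required, 4,065,177 in favor — approved.
Series B: a majority of 3117933 is 1558967; 1,558,967 required, 1,558,683 in favor — not approved.
Series C: 4/5 of 2641020 = 2112816; 2,112,816 required, 2,112,816 in favor — approved.

Not approved — the Series B shares did not give the required vote.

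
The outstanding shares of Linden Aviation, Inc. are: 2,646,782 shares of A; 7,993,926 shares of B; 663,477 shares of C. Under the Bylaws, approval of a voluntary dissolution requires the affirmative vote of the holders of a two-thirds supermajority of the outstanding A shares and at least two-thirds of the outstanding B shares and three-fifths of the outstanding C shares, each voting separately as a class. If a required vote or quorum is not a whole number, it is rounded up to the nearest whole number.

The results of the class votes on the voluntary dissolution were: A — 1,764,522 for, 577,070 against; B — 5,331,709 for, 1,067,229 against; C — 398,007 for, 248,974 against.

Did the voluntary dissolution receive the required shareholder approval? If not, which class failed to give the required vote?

A: 2/3 of 2646782 = 1764521.33, rounded up to 1764522; 1,764,522 required, 1,764,522 in favor — approved.
B: 2/3 of 7993926 = 5329284; 5,329,284 required, 5,331,709 in favor — approved.
C: 3/5 of 663477 = 398086.20, rounded up to 398087; 398,087 required, 398,007 in favor — not approved.

Not approved — the C shares did not give the required vote.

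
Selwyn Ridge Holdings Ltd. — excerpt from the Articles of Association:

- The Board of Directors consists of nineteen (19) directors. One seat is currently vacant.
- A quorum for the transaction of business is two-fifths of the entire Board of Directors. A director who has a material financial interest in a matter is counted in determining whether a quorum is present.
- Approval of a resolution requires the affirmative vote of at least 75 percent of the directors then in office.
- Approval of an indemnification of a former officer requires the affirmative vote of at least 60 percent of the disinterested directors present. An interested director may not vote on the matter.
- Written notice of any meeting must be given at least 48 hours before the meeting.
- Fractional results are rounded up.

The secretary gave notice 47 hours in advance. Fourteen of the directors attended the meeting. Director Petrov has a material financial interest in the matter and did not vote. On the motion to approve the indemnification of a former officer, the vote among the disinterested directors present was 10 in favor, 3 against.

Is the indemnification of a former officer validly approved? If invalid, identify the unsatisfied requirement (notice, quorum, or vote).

Notice: 47 hours given; 48 required (47 < 48). Not satisfied.
Quorum: 14 present (interested directors count toward quorum); quorum is 8. Satisfied.
Vote: the indemnification of a former officer requires three-fifths of the disinterested directors present (14 − 1 = 13). 3/5 of 13 = 7.80, rounded up to 8, so 8 affirmative votes are needed; 10 voted in favor. Satisfied.

Invalid — notice requirement not satisfied.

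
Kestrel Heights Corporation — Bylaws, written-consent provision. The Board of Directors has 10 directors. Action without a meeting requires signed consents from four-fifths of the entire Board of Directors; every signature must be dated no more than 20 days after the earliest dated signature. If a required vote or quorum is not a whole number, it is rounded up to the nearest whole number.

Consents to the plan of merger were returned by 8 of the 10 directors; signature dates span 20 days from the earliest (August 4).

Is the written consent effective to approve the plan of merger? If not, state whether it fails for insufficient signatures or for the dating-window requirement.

Signatures required: four-fifths of 10 — 4/5 of 10 = 8, so 8 needed; 8 signed. Sufficient.
Dating window: the latest signature is 20 days after the earliest; the limit is 20 days. Within the window.

Effective — both the signature and dating-window requirements are satisfied.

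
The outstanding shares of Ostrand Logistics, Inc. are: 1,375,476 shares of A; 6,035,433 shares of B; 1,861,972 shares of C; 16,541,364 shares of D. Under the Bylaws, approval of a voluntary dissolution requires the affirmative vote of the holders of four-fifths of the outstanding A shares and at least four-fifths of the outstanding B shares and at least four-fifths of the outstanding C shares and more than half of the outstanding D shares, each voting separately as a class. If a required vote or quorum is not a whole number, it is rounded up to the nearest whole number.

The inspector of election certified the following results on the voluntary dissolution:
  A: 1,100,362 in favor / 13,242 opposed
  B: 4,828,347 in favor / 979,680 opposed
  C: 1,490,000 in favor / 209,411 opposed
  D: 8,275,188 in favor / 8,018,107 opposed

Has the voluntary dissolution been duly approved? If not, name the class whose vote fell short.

A: 4/5 of 1375476 = 1100380.80, rounded up to 1100381; 1,100,381 required, 1,100,362 in favor — not approved.
B: 4/5 of 6035433 = 4828346.40, rounded up to 4828347; 4,828,347 required, 4,828,347 in favor — approved.
C: 4/5 of 1861972 = 1489577.60, rounded up to 1489578; 1,489,578 required, 1,490,000 in favor — approved.
D: a majority of 16541364 is 8270683; 8,270,683 required, 8,275,188 in favor — approved.

Not approved — the A shares did not give the required vote.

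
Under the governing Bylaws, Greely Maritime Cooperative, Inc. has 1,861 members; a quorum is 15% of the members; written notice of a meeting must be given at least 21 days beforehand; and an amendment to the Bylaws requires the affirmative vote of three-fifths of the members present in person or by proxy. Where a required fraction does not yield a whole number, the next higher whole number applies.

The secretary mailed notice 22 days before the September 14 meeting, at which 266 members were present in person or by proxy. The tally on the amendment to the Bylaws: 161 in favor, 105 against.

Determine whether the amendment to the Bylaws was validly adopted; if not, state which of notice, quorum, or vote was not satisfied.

Invalid — quorum requirement not satisfied.

Notice: 22 days given; 21 required. Satisfied.
Quorum: 15% of 1,861 = 279.15, rounded up to 280; 266 present. Not satisfied.
Vote: requires three-fifths of those present (266); 3/5 of 266 = 159.60, rounded up to 160, so 160 needed; 161 in favor. Satisfied.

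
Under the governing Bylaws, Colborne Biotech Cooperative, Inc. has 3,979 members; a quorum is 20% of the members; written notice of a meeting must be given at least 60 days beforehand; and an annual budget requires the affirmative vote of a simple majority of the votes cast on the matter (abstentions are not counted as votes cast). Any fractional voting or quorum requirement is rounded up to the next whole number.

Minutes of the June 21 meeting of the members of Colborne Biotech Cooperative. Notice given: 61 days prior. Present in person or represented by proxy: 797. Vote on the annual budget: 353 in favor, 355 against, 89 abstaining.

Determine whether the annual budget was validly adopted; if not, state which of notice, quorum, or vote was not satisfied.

Notice: 61 days given; 60 required. Satisfied.
Quorum: 20% of 3,979 = 795.80, rounded up to 796; 797 present. Satisfied.
Vote: requires a majority of the votes cast (797 − 89 abstaining = 708); a majority of 708 is 355, so 355 needed; 353 in favor. Not satisfied.

Invalid — vote requirement not satisfied.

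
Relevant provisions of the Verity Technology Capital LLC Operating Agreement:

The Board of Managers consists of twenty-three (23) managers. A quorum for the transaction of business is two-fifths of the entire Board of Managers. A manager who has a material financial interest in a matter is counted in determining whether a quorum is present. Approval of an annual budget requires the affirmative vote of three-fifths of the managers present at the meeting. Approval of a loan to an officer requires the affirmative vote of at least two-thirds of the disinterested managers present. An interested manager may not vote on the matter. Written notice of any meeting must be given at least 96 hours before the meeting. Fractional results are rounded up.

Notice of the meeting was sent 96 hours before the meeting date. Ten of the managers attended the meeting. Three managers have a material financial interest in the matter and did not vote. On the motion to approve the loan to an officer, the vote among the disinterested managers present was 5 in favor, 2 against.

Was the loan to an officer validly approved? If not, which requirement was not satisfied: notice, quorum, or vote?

Notice: 96 hours given; 96 required (96 ≥ 96). Satisfied.
Quorum: 10 present (interested managers count toward quorum); quorum is 10. Satisfied.
Vote: the loan to an officer requires two-thirds of the disinterested managers present (10 − 3 = 7). 2/3 of 7 = 4.67, rounded up to 5, so 5 affirmative votes are needed; 5 voted in favor. Satisfied.

Valid — all requirements satisfied.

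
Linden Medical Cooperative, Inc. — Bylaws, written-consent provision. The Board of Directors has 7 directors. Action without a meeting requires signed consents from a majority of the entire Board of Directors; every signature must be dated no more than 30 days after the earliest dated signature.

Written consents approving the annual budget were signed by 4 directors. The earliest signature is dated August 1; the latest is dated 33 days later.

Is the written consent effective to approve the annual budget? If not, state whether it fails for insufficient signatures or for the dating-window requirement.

Not effective — dating-window requirement not satisfied.

Signatures required: a majority of 7 — a majority of 7 is 4, so 4 needed; 4 signed. Sufficient.
Dating window: the latest signature is 33 days after the earliest; the limit is 30 days. Outside the window.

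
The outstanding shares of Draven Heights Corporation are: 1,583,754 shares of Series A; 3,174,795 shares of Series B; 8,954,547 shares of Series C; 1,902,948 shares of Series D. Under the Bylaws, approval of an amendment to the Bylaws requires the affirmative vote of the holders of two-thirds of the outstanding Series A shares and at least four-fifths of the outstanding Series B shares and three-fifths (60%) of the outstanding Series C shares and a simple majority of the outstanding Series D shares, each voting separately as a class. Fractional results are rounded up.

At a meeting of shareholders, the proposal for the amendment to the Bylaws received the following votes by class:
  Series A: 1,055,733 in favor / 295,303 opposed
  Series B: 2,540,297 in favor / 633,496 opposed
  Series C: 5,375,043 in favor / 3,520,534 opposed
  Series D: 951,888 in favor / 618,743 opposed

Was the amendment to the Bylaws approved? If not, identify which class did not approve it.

Series A: 2/3 of 1583754 = 1055836; 1,055,836 required, 1,055,733 in favor — not approved.
Series B: 4/5 of 3174795 = 2539836; 2,539,836 required, 2,540,297 in favor — approved.
Series C: 3/5 of 8954547 = 5372728.20, rounded up to 5372729; 5,372,729 required, 5,375,043 in favor — approved.
Series D: a majority of 1902948 is 951475; 951,475 required, 951,888 in favor — approved.

Not approved — the Series A shares did not give the required vote.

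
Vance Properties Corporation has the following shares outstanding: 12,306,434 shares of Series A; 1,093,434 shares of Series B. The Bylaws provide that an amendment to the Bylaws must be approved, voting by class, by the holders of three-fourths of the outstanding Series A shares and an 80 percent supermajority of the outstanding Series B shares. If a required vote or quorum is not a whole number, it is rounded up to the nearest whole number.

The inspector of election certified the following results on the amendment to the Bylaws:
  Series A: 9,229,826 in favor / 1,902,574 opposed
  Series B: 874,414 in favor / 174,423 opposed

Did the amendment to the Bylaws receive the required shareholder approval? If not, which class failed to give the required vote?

Not approved — the Series B shares did not give the required vote.

Series A: 3/4 of 12306434 = 9229825.50, rounded up to 9229826; 9,229,826 required, 9,229,826 in favor — approved.
Series B: 4/5 of 1093434 = 874747.20, rounded up to 874748; 874,748 required, 874,414 in favor — not approved.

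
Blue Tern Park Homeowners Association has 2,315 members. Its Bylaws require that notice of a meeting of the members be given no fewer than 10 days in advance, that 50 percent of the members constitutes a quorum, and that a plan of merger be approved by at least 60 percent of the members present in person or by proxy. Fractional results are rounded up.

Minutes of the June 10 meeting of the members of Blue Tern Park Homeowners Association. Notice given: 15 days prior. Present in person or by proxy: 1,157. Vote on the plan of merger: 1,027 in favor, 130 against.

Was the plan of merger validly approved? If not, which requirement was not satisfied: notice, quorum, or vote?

Notice: 15 days given; 10 required. Satisfied.
Quorum: 50% of 2,315 = 1,157.50, rounded up to 1,158; 1,157 present. Not satisfied.
Vote: requires three-fifths of those present (1,157); 3/5 of 1157 = 694.20, rounded up to 695, so 695 needed; 1,027 in favor. Satisfied.

Invalid — quorum requirement not satisfied.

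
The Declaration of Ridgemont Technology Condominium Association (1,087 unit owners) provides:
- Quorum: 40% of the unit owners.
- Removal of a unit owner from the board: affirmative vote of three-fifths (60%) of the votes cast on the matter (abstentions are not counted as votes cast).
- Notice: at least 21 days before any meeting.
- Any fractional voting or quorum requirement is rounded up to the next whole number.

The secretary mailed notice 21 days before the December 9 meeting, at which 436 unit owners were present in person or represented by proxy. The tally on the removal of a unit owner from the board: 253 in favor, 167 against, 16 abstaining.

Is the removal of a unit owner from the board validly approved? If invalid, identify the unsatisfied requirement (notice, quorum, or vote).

Valid — all requirements satisfied.

Notice: 21 days given; 21 required. Satisfied.
Quorum: 40% of 1,087 = 434.80, rounded up to 435; 436 present. Satisfied.
Vote: requires three-fifths of the votes cast (436 − 16 abstaining = 420); 3/5 of 420 = 252, so 252 needed; 253 in favor. Satisfied.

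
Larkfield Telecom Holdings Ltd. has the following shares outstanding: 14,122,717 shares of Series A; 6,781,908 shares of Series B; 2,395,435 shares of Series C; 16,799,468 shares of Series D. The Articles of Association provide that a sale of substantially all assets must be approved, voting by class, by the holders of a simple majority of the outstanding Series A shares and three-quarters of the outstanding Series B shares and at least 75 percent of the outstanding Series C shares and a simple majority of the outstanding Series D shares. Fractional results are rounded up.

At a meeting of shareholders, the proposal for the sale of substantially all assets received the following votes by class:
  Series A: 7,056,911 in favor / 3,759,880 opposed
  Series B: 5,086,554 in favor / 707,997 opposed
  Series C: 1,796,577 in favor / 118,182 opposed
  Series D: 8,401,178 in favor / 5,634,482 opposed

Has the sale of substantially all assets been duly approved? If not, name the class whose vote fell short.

Series A: a majority of 14122717 is 7061359; 7,061,359 required, 7,056,911 in favor — not approved.
Series B: 3/4 of 6781908 = 5086431; 5,086,431 required, 5,086,554 in favor — approved.
Series C: 3/4 of 2395435 = 1796576.25, rounded up to 1796577; 1,796,577 required, 1,796,577 in favor — approved.
Series D: a majority of 16799468 is 8399735; 8,399,735 required, 8,401,178 in favor — approved.

Not approved — the Series A shares did not give the required vote.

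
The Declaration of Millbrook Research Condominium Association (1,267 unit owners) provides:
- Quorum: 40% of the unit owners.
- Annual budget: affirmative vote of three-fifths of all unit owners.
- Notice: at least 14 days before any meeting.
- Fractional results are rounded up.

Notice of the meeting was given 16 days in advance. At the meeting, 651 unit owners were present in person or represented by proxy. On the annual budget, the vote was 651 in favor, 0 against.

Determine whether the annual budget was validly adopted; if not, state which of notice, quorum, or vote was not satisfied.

Notice: 16 days given; 14 required. Satisfied.
Quorum: 40% of 1,267 = 506.80, rounded up to 507; 651 present. Satisfied.
Vote: requires three-fifths of all unit owners (1,267); 3/5 of 1267 = 760.20, rounded up to 761, so 761 needed; 651 in favor. Not satisfied.

Invalid — vote requirement not satisfied.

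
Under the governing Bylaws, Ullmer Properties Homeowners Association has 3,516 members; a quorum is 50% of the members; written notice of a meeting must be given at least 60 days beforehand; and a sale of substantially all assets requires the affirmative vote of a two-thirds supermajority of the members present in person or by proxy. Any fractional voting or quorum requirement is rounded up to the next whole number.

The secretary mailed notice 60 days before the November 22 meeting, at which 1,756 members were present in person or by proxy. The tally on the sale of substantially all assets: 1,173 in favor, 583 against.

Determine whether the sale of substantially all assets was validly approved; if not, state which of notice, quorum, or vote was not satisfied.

Invalid — quorum requirement not satisfied.

Notice: 60 days given; 60 required. Satisfied.
Quorum: 50% of 3,516 = 1,758; 1,756 present. Not satisfied.
Vote: requires two-thirds of those present (1,756); 2/3 of 1756 = 1170.67, rounded up to 1171, so 1,171 needed; 1,173 in favor. Satisfied.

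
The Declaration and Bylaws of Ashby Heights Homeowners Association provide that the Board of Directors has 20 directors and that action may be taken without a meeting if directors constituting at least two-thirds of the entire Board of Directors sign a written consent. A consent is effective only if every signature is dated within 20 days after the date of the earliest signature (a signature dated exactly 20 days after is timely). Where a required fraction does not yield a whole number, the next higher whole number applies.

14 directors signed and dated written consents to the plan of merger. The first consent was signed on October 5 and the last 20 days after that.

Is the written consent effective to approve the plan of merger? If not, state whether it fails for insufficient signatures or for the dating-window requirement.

Effective — both the signature and dating-window requirements are satisfied.

Signatures required: at least two-thirds of 20 — 2/3 of 20 = 13.33, rounded up to 14, so 14 needed; 14 signed. Sufficient.
Dating window: the latest signature is 20 days after the earliest; the limit is 20 days. Within the window.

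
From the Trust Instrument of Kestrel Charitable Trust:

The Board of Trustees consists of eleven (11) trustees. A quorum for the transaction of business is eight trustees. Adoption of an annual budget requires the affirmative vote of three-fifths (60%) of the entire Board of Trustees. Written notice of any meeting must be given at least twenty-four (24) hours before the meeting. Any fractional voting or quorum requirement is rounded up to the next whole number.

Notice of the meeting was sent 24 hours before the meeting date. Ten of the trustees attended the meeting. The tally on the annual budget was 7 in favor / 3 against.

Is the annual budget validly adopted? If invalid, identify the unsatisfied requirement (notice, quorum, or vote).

Valid — all requirements satisfied.

Notice: 24 hours given; 24 required (24 ≥ 24). Satisfied.
Quorum: 10 present; quorum is 8. Satisfied.
Vote: the annual budget requires three-fifths of the entire Board of Trustees (11). 3/5 of 11 = 6.60, rounded up to 7, so 7 affirmative votes are needed; 7 voted in favor. Satisfied.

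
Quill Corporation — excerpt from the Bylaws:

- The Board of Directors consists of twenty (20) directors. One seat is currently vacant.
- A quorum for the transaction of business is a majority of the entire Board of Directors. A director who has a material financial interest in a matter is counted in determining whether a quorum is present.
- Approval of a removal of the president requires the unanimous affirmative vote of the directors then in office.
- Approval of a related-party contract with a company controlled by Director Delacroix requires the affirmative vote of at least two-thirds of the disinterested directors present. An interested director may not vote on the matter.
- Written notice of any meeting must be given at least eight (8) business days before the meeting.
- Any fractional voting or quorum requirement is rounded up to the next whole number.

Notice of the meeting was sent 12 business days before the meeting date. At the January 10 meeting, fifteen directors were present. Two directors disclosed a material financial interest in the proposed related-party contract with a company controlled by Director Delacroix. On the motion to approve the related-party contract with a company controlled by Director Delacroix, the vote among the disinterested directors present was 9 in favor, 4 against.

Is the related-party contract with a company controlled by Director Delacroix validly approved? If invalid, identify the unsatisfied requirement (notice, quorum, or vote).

Notice: 12 business days given; 8 required (12 ≥ 8). Satisfied.
Quorum: 15 present (interested directors count toward quorum); quorum is 11. Satisfied.
Vote: the related-party contract with a company controlled by Director Delacroix requires two-thirds of the disinterested directors present (15 − 2 = 13). 2/3 of 13 = 8.67, rounded up to 9, so 9 affirmative votes are needed; 9 voted in favor. Satisfied.

Valid — all requirements satisfied.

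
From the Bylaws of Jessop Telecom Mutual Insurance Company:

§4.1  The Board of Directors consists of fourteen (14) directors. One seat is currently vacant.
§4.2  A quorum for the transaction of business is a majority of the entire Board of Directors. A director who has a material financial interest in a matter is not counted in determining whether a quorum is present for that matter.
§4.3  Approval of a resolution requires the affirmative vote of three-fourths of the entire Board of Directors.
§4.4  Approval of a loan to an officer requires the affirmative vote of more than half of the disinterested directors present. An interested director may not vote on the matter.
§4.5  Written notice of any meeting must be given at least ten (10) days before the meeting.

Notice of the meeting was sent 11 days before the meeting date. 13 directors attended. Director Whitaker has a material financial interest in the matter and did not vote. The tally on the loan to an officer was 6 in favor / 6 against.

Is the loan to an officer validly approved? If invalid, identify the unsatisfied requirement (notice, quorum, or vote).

Invalid — vote requirement not satisfied.

Notice: 11 days given; 10 required (11 ≥ 10). Satisfied.
Quorum: 13 present, but the 1 interested director does not count, leaving 12. Quorum is 8. Satisfied.
Vote: the loan to an officer requires a majority of the disinterested directors present (13 − 1 = 12). A majority of 12 is 7, so 7 affirmative votes are needed; 6 voted in favor. Not satisfied.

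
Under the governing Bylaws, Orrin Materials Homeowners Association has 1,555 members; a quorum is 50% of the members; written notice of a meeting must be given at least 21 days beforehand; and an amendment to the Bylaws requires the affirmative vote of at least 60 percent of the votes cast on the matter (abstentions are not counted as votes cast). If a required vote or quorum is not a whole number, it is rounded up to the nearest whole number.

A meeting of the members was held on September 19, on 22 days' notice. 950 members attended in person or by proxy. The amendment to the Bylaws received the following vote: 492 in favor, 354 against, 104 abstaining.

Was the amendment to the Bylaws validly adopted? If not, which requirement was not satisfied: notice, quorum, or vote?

Invalid — vote requirement not satisfied.

Notice: 22 days given; 21 required. Satisfied.
Quorum: 50% of 1,555 = 777.50, rounded up to 778; 950 present. Satisfied.
Vote: requires three-fifths of the votes cast (950 − 104 abstaining = 846); 3/5 of 846 = 507.60, rounded up to 508, so 508 needed; 492 in favor. Not satisfied.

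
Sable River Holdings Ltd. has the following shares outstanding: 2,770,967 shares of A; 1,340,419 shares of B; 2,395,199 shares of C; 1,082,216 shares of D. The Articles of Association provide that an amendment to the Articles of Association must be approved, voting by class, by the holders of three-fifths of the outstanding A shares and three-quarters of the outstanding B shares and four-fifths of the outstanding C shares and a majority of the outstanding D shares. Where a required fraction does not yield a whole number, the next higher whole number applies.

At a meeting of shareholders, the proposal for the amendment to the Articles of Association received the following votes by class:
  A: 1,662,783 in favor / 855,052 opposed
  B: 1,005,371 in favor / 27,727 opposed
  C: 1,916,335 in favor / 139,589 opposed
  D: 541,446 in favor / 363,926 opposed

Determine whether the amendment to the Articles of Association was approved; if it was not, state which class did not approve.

A: 3/5 of 2770967 = 1662580.20, rounded up to 1662581; 1,662,581 required, 1,662,783 in favor — approved.
B: 3/4 of 1340419 = 1005314.25, rounded up to 1005315; 1,005,315 required, 1,005,371 in favor — approved.
C: 4/5 of 2395199 = 1916159.20, rounded up to 1916160; 1,916,160 required, 1,916,335 in favor — approved.
D: a majority of 1082216 is 541109; 541,109 required, 541,446 in favor — approved.

Approved — every class gave the required vote.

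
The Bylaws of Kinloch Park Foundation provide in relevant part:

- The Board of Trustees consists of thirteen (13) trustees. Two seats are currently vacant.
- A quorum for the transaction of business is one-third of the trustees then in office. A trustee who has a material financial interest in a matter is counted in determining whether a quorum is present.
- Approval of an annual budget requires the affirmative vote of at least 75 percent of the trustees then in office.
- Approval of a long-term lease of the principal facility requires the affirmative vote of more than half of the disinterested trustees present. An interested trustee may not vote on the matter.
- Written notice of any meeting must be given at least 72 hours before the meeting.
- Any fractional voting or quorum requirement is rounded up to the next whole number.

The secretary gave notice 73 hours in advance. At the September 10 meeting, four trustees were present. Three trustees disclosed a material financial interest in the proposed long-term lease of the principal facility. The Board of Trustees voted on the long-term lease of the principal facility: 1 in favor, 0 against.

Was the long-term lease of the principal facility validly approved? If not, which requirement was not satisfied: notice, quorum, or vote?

Valid — all requirements satisfied.

Notice: 73 hours given; 72 required (73 ≥ 72). Satisfied.
Quorum: 4 present (interested trustees count toward quorum); quorum is 4. Satisfied.
Vote: the long-term lease of the principal facility requires a majority of the disinterested trustees present (4 − 3 = 1). A majority of 1 is 1, so 1 affirmative vote is needed; 1 voted in favor. Satisfied.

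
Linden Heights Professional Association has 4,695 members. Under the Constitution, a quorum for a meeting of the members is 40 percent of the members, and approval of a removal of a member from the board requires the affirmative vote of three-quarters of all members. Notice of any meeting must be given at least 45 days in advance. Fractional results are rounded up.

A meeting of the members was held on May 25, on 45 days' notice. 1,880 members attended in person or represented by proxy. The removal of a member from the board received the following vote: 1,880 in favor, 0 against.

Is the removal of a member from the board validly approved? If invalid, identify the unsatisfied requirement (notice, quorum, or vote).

Notice: 45 days given; 45 required. Satisfied.
Quorum: 40% of 4,695 = 1,878; 1,880 present. Satisfied.
Vote: requires three-fourths of all members (4,695); 3/4 of 4695 = 3521.25, rounded up to 3522, so 3,522 needed; 1,880 in favor. Not satisfied.

Invalid — vote requirement not satisfied.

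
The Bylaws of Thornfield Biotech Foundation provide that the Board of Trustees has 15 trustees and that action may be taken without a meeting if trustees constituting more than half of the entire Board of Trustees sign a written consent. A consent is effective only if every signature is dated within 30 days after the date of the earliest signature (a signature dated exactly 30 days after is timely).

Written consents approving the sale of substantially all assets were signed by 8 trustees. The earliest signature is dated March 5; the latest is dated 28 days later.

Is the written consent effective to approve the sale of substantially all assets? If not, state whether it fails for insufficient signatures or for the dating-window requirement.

Effective — both the signature and dating-window requirements are satisfied.

Signatures required: more than half of 15 — a majority of 15 is 8, so 8 needed; 8 signed. Sufficient.
Dating window: the latest signature is 28 days after the earliest; the limit is 30 days. Within the window.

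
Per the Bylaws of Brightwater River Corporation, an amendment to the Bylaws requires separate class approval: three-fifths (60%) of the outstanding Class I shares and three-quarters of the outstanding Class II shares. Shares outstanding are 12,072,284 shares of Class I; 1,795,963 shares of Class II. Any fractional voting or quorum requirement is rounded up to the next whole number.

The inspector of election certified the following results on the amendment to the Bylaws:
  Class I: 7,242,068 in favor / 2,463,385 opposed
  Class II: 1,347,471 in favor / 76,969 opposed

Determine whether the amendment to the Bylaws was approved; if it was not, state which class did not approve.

Class I: 3/5 of 12072284 = 7243370.40, rounded up to 7243371; 7,243,371 required, 7,242,068 in favor — not approved.
Class II: 3/4 of 1795963 = 1346972.25, rounded up to 1346973; 1,346,973 required, 1,347,471 in favor — approved.

Not approved — the Class I shares did not give the required vote.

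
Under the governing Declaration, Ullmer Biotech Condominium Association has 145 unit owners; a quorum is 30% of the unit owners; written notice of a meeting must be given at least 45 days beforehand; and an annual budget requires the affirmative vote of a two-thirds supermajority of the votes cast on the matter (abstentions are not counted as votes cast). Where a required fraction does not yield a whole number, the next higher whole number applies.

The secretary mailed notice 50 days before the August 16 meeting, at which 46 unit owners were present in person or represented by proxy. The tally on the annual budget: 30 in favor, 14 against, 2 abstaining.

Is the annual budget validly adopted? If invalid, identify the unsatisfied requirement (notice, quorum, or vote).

Notice: 50 days given; 45 required. Satisfied.
Quorum: 30% of 145 = 43.50, rounded up to 44; 46 present. Satisfied.
Vote: requires two-thirds of the votes cast (46 − 2 abstaining = 44); 2/3 of 44 = 29.33, rounded up to 30, so 30 needed; 30 in favor. Satisfied.

Valid — all requirements satisfied.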